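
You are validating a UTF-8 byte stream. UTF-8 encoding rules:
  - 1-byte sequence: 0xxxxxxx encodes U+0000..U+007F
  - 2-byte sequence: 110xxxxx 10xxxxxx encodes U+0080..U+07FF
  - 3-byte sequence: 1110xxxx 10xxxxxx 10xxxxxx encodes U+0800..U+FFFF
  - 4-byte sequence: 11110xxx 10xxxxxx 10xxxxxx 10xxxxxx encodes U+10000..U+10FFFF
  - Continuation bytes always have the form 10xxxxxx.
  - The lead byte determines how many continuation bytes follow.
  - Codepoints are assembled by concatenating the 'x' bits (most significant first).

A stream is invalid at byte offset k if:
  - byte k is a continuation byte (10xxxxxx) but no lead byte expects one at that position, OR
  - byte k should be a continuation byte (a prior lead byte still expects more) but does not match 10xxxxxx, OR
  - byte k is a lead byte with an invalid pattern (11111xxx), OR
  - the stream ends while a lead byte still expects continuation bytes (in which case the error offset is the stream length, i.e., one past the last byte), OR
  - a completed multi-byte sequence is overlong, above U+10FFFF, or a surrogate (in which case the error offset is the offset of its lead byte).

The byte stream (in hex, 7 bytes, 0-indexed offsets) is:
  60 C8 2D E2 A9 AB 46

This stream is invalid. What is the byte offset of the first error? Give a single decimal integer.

Answer: 2

Derivation:
Byte[0]=60: 1-byte ASCII. cp=U+0060
Byte[1]=C8: 2-byte lead, need 1 cont bytes. acc=0x8
Byte[2]=2D: expected 10xxxxxx continuation. INVALID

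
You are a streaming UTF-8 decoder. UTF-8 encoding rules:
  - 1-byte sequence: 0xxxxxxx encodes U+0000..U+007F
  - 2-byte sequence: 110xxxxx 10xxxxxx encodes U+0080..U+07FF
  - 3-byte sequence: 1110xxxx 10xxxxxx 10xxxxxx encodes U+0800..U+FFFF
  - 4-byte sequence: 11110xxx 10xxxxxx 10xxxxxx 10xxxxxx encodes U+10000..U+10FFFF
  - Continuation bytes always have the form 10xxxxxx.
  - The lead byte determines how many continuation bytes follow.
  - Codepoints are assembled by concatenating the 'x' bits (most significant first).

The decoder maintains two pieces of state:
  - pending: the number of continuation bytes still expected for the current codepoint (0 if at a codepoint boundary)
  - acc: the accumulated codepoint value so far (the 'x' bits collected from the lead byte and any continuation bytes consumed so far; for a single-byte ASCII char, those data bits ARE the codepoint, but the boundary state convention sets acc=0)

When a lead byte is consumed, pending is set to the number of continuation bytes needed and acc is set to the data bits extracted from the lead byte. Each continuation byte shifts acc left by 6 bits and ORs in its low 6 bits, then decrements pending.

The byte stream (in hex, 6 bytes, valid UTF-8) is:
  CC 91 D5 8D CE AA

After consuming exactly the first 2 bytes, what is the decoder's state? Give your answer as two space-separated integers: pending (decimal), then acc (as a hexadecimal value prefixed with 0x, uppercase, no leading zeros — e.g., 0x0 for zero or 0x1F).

Byte[0]=CC: 2-byte lead. pending=1, acc=0xC
Byte[1]=91: continuation. acc=(acc<<6)|0x11=0x311, pending=0

Answer: 0 0x311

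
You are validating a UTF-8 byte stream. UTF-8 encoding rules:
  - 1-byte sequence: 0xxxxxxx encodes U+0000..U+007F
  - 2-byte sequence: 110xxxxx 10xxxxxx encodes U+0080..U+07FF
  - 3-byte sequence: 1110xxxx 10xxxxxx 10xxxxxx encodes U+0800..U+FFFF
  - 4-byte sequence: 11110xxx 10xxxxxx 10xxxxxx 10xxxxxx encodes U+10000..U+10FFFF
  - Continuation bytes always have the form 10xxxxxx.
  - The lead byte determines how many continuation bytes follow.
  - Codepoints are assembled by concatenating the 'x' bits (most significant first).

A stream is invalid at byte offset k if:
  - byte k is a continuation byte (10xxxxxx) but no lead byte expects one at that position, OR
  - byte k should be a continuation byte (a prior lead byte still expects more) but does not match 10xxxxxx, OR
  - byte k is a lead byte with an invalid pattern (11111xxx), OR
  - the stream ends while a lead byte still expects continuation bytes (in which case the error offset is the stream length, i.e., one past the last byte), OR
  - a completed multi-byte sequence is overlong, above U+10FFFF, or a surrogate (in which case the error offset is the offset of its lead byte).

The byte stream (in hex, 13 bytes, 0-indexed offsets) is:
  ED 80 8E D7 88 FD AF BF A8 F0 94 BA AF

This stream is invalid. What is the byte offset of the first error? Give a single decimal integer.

Answer: 5

Derivation:
Byte[0]=ED: 3-byte lead, need 2 cont bytes. acc=0xD
Byte[1]=80: continuation. acc=(acc<<6)|0x00=0x340
Byte[2]=8E: continuation. acc=(acc<<6)|0x0E=0xD00E
Completed: cp=U+D00E (starts at byte 0)
Byte[3]=D7: 2-byte lead, need 1 cont bytes. acc=0x17
Byte[4]=88: continuation. acc=(acc<<6)|0x08=0x5C8
Completed: cp=U+05C8 (starts at byte 3)
Byte[5]=FD: INVALID lead byte (not 0xxx/110x/1110/11110)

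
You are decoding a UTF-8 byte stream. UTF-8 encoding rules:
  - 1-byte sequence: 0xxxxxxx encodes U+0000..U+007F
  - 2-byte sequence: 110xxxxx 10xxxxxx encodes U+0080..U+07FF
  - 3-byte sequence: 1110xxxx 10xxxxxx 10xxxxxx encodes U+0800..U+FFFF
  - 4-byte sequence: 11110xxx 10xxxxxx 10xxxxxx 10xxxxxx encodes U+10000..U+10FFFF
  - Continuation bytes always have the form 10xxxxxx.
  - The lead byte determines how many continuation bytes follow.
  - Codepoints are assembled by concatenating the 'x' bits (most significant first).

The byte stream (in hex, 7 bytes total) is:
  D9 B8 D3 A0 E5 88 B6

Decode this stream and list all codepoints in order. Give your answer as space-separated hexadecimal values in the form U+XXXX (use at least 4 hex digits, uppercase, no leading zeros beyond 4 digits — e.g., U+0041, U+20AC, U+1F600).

Answer: U+0678 U+04E0 U+5236

Derivation:
Byte[0]=D9: 2-byte lead, need 1 cont bytes. acc=0x19
Byte[1]=B8: continuation. acc=(acc<<6)|0x38=0x678
Completed: cp=U+0678 (starts at byte 0)
Byte[2]=D3: 2-byte lead, need 1 cont bytes. acc=0x13
Byte[3]=A0: continuation. acc=(acc<<6)|0x20=0x4E0
Completed: cp=U+04E0 (starts at byte 2)
Byte[4]=E5: 3-byte lead, need 2 cont bytes. acc=0x5
Byte[5]=88: continuation. acc=(acc<<6)|0x08=0x148
Byte[6]=B6: continuation. acc=(acc<<6)|0x36=0x5236
Completed: cp=U+5236 (starts at byte 4)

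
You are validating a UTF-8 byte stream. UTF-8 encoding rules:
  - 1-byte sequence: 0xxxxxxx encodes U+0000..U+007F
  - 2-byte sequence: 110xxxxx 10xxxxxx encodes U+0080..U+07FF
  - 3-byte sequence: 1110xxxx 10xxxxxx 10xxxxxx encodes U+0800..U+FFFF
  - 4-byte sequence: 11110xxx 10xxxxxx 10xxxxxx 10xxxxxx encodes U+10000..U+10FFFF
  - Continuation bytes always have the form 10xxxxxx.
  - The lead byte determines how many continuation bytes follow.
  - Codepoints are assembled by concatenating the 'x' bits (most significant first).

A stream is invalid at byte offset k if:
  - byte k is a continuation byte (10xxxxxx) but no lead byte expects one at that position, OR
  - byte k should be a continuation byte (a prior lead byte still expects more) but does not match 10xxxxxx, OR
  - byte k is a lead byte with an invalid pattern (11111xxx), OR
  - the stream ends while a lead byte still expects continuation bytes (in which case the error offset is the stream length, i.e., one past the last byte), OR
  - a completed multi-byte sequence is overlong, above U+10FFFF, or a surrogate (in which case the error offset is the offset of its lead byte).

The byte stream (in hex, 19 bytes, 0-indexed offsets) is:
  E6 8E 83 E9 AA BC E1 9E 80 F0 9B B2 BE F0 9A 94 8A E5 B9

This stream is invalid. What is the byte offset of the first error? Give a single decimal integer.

Byte[0]=E6: 3-byte lead, need 2 cont bytes. acc=0x6
Byte[1]=8E: continuation. acc=(acc<<6)|0x0E=0x18E
Byte[2]=83: continuation. acc=(acc<<6)|0x03=0x6383
Completed: cp=U+6383 (starts at byte 0)
Byte[3]=E9: 3-byte lead, need 2 cont bytes. acc=0x9
Byte[4]=AA: continuation. acc=(acc<<6)|0x2A=0x26A
Byte[5]=BC: continuation. acc=(acc<<6)|0x3C=0x9ABC
Completed: cp=U+9ABC (starts at byte 3)
Byte[6]=E1: 3-byte lead, need 2 cont bytes. acc=0x1
Byte[7]=9E: continuation. acc=(acc<<6)|0x1E=0x5E
Byte[8]=80: continuation. acc=(acc<<6)|0x00=0x1780
Completed: cp=U+1780 (starts at byte 6)
Byte[9]=F0: 4-byte lead, need 3 cont bytes. acc=0x0
Byte[10]=9B: continuation. acc=(acc<<6)|0x1B=0x1B
Byte[11]=B2: continuation. acc=(acc<<6)|0x32=0x6F2
Byte[12]=BE: continuation. acc=(acc<<6)|0x3E=0x1BCBE
Completed: cp=U+1BCBE (starts at byte 9)
Byte[13]=F0: 4-byte lead, need 3 cont bytes. acc=0x0
Byte[14]=9A: continuation. acc=(acc<<6)|0x1A=0x1A
Byte[15]=94: continuation. acc=(acc<<6)|0x14=0x694
Byte[16]=8A: continuation. acc=(acc<<6)|0x0A=0x1A50A
Completed: cp=U+1A50A (starts at byte 13)
Byte[17]=E5: 3-byte lead, need 2 cont bytes. acc=0x5
Byte[18]=B9: continuation. acc=(acc<<6)|0x39=0x179
Byte[19]: stream ended, expected continuation. INVALID

Answer: 19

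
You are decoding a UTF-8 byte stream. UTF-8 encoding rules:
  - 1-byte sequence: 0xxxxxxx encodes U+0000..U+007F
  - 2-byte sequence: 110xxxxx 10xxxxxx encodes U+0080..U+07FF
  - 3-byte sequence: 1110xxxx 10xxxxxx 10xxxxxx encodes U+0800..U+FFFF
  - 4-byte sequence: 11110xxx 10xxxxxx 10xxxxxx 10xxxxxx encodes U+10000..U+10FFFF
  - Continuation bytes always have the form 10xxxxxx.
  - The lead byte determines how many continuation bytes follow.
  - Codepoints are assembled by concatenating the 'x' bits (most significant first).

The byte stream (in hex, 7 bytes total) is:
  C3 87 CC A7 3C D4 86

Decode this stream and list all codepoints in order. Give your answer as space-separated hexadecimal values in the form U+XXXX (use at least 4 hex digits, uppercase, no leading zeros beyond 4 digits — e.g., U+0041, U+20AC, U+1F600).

Answer: U+00C7 U+0327 U+003C U+0506

Derivation:
Byte[0]=C3: 2-byte lead, need 1 cont bytes. acc=0x3
Byte[1]=87: continuation. acc=(acc<<6)|0x07=0xC7
Completed: cp=U+00C7 (starts at byte 0)
Byte[2]=CC: 2-byte lead, need 1 cont bytes. acc=0xC
Byte[3]=A7: continuation. acc=(acc<<6)|0x27=0x327
Completed: cp=U+0327 (starts at byte 2)
Byte[4]=3C: 1-byte ASCII. cp=U+003C
Byte[5]=D4: 2-byte lead, need 1 cont bytes. acc=0x14
Byte[6]=86: continuation. acc=(acc<<6)|0x06=0x506
Completed: cp=U+0506 (starts at byte 5)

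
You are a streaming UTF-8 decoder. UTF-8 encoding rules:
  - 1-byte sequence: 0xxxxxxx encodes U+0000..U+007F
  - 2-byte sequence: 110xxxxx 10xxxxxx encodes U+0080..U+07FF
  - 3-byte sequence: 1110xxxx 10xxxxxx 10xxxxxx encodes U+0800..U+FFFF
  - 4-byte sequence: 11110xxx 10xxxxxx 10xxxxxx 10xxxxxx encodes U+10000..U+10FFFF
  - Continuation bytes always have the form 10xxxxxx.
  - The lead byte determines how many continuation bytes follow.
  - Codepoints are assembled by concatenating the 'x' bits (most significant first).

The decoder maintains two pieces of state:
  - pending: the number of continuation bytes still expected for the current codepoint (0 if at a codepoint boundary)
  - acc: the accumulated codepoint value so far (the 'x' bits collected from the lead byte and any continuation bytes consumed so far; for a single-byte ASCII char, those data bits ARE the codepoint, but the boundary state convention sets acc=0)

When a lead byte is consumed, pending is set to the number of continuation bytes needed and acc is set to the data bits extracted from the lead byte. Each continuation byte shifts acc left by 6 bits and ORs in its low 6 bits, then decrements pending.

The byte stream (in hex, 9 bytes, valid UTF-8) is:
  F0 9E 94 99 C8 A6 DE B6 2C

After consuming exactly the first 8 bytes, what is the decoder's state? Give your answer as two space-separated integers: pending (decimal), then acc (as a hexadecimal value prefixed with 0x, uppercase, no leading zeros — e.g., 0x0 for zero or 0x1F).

Byte[0]=F0: 4-byte lead. pending=3, acc=0x0
Byte[1]=9E: continuation. acc=(acc<<6)|0x1E=0x1E, pending=2
Byte[2]=94: continuation. acc=(acc<<6)|0x14=0x794, pending=1
Byte[3]=99: continuation. acc=(acc<<6)|0x19=0x1E519, pending=0
Byte[4]=C8: 2-byte lead. pending=1, acc=0x8
Byte[5]=A6: continuation. acc=(acc<<6)|0x26=0x226, pending=0
Byte[6]=DE: 2-byte lead. pending=1, acc=0x1E
Byte[7]=B6: continuation. acc=(acc<<6)|0x36=0x7B6, pending=0

Answer: 0 0x7B6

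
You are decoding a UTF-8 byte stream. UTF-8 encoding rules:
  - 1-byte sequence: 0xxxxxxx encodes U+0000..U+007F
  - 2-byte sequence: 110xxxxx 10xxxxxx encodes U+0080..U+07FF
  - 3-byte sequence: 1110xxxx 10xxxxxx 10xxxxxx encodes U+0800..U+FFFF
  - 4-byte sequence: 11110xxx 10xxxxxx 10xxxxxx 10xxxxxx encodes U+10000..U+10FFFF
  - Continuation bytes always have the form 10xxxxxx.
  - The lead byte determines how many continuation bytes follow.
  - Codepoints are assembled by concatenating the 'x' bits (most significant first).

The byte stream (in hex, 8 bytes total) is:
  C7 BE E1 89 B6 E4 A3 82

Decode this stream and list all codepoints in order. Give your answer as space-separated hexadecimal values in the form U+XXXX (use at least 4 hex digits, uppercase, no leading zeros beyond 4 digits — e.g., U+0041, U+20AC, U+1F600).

Byte[0]=C7: 2-byte lead, need 1 cont bytes. acc=0x7
Byte[1]=BE: continuation. acc=(acc<<6)|0x3E=0x1FE
Completed: cp=U+01FE (starts at byte 0)
Byte[2]=E1: 3-byte lead, need 2 cont bytes. acc=0x1
Byte[3]=89: continuation. acc=(acc<<6)|0x09=0x49
Byte[4]=B6: continuation. acc=(acc<<6)|0x36=0x1276
Completed: cp=U+1276 (starts at byte 2)
Byte[5]=E4: 3-byte lead, need 2 cont bytes. acc=0x4
Byte[6]=A3: continuation. acc=(acc<<6)|0x23=0x123
Byte[7]=82: continuation. acc=(acc<<6)|0x02=0x48C2
Completed: cp=U+48C2 (starts at byte 5)

Answer: U+01FE U+1276 U+48C2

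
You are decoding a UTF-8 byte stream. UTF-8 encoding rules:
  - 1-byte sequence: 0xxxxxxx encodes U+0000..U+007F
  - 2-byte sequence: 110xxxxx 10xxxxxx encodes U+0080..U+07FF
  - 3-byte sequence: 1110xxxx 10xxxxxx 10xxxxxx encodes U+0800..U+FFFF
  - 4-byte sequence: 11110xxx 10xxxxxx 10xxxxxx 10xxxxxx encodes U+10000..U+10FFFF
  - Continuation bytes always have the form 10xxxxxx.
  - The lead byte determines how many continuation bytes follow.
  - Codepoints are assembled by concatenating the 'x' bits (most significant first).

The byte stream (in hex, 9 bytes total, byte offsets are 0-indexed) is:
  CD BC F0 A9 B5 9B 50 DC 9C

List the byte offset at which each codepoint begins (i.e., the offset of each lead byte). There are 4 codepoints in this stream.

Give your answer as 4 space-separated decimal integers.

Answer: 0 2 6 7

Derivation:
Byte[0]=CD: 2-byte lead, need 1 cont bytes. acc=0xD
Byte[1]=BC: continuation. acc=(acc<<6)|0x3C=0x37C
Completed: cp=U+037C (starts at byte 0)
Byte[2]=F0: 4-byte lead, need 3 cont bytes. acc=0x0
Byte[3]=A9: continuation. acc=(acc<<6)|0x29=0x29
Byte[4]=B5: continuation. acc=(acc<<6)|0x35=0xA75
Byte[5]=9B: continuation. acc=(acc<<6)|0x1B=0x29D5B
Completed: cp=U+29D5B (starts at byte 2)
Byte[6]=50: 1-byte ASCII. cp=U+0050
Byte[7]=DC: 2-byte lead, need 1 cont bytes. acc=0x1C
Byte[8]=9C: continuation. acc=(acc<<6)|0x1C=0x71C
Completed: cp=U+071C (starts at byte 7)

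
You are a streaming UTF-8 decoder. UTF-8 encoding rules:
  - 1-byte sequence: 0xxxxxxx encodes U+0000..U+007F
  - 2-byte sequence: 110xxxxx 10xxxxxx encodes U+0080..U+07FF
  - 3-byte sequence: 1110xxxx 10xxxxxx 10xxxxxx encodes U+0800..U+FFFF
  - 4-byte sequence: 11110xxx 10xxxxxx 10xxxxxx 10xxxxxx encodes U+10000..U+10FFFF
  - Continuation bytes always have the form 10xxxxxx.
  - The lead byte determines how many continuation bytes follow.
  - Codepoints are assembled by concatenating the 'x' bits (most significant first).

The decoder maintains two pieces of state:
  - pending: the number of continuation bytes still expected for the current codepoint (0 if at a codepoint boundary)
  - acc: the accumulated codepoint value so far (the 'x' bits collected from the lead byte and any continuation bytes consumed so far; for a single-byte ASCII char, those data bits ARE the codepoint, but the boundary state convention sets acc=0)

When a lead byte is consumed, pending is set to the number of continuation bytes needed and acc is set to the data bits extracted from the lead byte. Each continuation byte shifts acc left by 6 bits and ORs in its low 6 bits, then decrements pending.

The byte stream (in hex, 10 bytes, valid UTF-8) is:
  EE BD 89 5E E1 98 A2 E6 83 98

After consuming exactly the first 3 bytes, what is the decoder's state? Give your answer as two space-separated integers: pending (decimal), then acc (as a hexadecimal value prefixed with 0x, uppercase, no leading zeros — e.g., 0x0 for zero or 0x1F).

Byte[0]=EE: 3-byte lead. pending=2, acc=0xE
Byte[1]=BD: continuation. acc=(acc<<6)|0x3D=0x3BD, pending=1
Byte[2]=89: continuation. acc=(acc<<6)|0x09=0xEF49, pending=0

Answer: 0 0xEF49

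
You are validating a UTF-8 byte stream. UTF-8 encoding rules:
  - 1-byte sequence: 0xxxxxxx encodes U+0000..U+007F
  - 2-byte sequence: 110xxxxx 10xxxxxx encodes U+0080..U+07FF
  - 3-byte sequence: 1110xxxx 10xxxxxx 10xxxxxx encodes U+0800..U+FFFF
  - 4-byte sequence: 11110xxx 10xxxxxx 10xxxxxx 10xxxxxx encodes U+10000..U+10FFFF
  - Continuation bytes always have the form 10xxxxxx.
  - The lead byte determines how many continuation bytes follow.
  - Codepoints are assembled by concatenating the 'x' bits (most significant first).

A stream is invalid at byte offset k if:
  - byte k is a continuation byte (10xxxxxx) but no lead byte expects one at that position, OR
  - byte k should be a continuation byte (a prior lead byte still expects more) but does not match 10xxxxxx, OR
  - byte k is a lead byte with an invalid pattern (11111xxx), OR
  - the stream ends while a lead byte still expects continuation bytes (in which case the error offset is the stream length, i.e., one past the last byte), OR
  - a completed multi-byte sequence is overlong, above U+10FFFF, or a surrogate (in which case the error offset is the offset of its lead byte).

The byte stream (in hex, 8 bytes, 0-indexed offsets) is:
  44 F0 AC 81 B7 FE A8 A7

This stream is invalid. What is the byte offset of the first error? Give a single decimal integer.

Byte[0]=44: 1-byte ASCII. cp=U+0044
Byte[1]=F0: 4-byte lead, need 3 cont bytes. acc=0x0
Byte[2]=AC: continuation. acc=(acc<<6)|0x2C=0x2C
Byte[3]=81: continuation. acc=(acc<<6)|0x01=0xB01
Byte[4]=B7: continuation. acc=(acc<<6)|0x37=0x2C077
Completed: cp=U+2C077 (starts at byte 1)
Byte[5]=FE: INVALID lead byte (not 0xxx/110x/1110/11110)

Answer: 5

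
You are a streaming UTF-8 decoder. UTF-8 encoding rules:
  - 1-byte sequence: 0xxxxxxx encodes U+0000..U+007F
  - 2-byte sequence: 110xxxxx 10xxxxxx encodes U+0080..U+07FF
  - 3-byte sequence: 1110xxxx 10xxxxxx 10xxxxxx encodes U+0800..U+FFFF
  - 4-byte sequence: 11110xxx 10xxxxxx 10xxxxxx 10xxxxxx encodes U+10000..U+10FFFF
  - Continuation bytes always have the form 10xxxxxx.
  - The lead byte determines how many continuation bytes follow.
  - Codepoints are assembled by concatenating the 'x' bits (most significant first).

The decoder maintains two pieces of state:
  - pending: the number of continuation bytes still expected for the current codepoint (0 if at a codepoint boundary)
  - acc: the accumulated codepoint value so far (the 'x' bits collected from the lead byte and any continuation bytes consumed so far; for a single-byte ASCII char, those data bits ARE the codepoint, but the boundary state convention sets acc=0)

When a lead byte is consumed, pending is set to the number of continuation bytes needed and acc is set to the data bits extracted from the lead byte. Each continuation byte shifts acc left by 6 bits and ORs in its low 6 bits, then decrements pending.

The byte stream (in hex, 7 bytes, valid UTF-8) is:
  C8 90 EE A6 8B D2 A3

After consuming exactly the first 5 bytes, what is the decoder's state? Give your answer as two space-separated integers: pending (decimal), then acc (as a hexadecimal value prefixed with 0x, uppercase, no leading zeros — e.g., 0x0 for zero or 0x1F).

Answer: 0 0xE98B

Derivation:
Byte[0]=C8: 2-byte lead. pending=1, acc=0x8
Byte[1]=90: continuation. acc=(acc<<6)|0x10=0x210, pending=0
Byte[2]=EE: 3-byte lead. pending=2, acc=0xE
Byte[3]=A6: continuation. acc=(acc<<6)|0x26=0x3A6, pending=1
Byte[4]=8B: continuation. acc=(acc<<6)|0x0B=0xE98B, pending=0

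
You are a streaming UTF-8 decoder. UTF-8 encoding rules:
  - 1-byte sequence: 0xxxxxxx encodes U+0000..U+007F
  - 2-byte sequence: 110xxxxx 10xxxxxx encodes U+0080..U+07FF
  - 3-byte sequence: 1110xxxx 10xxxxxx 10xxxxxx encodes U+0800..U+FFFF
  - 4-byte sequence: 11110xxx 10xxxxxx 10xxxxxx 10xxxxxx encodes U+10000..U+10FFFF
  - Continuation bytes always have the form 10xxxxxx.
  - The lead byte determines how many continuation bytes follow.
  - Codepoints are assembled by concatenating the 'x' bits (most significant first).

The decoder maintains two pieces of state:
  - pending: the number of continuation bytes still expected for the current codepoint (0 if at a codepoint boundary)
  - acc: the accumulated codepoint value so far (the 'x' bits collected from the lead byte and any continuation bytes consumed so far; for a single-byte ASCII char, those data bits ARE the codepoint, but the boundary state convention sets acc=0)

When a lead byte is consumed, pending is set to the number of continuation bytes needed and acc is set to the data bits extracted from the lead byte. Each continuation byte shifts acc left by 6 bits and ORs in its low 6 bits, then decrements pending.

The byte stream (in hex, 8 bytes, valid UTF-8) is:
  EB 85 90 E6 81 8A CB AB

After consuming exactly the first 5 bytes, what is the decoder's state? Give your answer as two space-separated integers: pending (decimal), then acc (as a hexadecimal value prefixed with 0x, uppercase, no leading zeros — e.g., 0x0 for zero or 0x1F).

Answer: 1 0x181

Derivation:
Byte[0]=EB: 3-byte lead. pending=2, acc=0xB
Byte[1]=85: continuation. acc=(acc<<6)|0x05=0x2C5, pending=1
Byte[2]=90: continuation. acc=(acc<<6)|0x10=0xB150, pending=0
Byte[3]=E6: 3-byte lead. pending=2, acc=0x6
Byte[4]=81: continuation. acc=(acc<<6)|0x01=0x181, pending=1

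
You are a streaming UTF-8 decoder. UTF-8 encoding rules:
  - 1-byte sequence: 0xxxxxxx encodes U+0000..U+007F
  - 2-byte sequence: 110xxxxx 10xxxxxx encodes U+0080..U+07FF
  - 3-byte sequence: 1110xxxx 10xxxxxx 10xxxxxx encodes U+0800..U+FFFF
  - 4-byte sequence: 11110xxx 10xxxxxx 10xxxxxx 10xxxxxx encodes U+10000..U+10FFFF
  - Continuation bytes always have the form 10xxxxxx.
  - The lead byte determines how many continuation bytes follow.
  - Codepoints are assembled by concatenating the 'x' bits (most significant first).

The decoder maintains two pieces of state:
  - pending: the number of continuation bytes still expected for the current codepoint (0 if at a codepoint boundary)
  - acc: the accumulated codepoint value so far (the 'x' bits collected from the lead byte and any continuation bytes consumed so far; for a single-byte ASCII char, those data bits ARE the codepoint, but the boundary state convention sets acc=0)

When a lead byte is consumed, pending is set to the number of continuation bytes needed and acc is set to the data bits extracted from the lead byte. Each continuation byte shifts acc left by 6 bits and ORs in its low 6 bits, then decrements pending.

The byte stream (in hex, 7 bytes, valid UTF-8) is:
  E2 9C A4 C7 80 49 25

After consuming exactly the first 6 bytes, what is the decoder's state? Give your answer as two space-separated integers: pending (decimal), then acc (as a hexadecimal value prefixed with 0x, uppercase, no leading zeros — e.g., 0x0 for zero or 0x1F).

Byte[0]=E2: 3-byte lead. pending=2, acc=0x2
Byte[1]=9C: continuation. acc=(acc<<6)|0x1C=0x9C, pending=1
Byte[2]=A4: continuation. acc=(acc<<6)|0x24=0x2724, pending=0
Byte[3]=C7: 2-byte lead. pending=1, acc=0x7
Byte[4]=80: continuation. acc=(acc<<6)|0x00=0x1C0, pending=0
Byte[5]=49: 1-byte. pending=0, acc=0x0

Answer: 0 0x0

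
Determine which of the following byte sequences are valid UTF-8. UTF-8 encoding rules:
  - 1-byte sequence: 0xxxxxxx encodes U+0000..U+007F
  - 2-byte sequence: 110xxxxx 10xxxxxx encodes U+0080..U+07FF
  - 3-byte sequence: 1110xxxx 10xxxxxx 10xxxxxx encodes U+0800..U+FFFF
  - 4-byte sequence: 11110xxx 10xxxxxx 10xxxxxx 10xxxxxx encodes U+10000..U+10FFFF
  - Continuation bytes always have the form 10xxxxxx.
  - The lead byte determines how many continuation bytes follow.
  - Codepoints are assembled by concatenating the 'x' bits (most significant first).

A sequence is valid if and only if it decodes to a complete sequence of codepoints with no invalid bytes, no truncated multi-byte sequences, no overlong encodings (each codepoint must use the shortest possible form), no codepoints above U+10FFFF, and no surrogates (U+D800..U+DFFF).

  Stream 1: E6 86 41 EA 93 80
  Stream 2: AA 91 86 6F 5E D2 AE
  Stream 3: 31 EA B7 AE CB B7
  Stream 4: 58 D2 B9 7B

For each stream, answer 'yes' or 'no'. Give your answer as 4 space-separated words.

Stream 1: error at byte offset 2. INVALID
Stream 2: error at byte offset 0. INVALID
Stream 3: decodes cleanly. VALID
Stream 4: decodes cleanly. VALID

Answer: no no yes yes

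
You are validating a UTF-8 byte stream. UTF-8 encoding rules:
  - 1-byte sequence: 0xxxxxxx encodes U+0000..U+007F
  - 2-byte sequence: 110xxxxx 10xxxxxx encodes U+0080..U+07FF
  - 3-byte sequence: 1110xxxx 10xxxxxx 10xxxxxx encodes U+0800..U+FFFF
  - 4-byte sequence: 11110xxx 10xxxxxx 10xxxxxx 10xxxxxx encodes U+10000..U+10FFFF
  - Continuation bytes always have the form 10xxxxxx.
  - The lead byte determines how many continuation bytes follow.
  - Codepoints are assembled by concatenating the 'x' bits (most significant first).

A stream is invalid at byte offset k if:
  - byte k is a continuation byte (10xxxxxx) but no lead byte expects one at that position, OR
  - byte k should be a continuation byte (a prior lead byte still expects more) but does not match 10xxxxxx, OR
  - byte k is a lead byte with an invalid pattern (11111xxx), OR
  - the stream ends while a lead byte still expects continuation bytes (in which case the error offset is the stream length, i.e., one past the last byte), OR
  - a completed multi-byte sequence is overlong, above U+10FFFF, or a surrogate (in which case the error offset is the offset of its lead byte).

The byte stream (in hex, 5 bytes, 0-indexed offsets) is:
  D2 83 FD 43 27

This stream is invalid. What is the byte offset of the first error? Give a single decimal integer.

Byte[0]=D2: 2-byte lead, need 1 cont bytes. acc=0x12
Byte[1]=83: continuation. acc=(acc<<6)|0x03=0x483
Completed: cp=U+0483 (starts at byte 0)
Byte[2]=FD: INVALID lead byte (not 0xxx/110x/1110/11110)

Answer: 2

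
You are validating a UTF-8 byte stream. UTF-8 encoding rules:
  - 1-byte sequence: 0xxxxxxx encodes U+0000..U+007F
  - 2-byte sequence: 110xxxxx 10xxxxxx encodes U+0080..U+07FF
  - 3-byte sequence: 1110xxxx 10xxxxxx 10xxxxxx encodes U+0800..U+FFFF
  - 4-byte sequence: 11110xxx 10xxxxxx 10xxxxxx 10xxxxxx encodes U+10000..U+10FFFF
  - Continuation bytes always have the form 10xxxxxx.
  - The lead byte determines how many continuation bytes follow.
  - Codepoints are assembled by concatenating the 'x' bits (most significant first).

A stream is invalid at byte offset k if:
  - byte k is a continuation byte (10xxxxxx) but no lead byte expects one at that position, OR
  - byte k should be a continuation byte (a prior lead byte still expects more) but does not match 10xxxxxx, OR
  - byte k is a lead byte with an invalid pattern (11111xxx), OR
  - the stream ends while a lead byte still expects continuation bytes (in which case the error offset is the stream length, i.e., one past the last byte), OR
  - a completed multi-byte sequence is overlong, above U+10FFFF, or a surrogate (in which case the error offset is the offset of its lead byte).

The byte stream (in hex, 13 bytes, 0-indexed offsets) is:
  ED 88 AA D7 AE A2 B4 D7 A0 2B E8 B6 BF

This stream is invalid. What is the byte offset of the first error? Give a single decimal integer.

Answer: 5

Derivation:
Byte[0]=ED: 3-byte lead, need 2 cont bytes. acc=0xD
Byte[1]=88: continuation. acc=(acc<<6)|0x08=0x348
Byte[2]=AA: continuation. acc=(acc<<6)|0x2A=0xD22A
Completed: cp=U+D22A (starts at byte 0)
Byte[3]=D7: 2-byte lead, need 1 cont bytes. acc=0x17
Byte[4]=AE: continuation. acc=(acc<<6)|0x2E=0x5EE
Completed: cp=U+05EE (starts at byte 3)
Byte[5]=A2: INVALID lead byte (not 0xxx/110x/1110/11110)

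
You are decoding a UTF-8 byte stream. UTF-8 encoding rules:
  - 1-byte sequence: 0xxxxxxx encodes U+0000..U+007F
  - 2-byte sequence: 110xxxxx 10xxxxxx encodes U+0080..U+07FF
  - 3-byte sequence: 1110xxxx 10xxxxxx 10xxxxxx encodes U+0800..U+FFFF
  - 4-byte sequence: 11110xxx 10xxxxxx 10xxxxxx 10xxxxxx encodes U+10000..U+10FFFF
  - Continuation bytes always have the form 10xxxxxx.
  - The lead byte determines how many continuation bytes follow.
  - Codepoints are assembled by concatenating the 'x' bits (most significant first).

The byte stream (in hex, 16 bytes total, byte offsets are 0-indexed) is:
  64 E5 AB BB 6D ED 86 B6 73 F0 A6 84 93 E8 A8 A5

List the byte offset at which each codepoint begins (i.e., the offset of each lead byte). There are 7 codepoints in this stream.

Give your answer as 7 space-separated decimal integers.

Byte[0]=64: 1-byte ASCII. cp=U+0064
Byte[1]=E5: 3-byte lead, need 2 cont bytes. acc=0x5
Byte[2]=AB: continuation. acc=(acc<<6)|0x2B=0x16B
Byte[3]=BB: continuation. acc=(acc<<6)|0x3B=0x5AFB
Completed: cp=U+5AFB (starts at byte 1)
Byte[4]=6D: 1-byte ASCII. cp=U+006D
Byte[5]=ED: 3-byte lead, need 2 cont bytes. acc=0xD
Byte[6]=86: continuation. acc=(acc<<6)|0x06=0x346
Byte[7]=B6: continuation. acc=(acc<<6)|0x36=0xD1B6
Completed: cp=U+D1B6 (starts at byte 5)
Byte[8]=73: 1-byte ASCII. cp=U+0073
Byte[9]=F0: 4-byte lead, need 3 cont bytes. acc=0x0
Byte[10]=A6: continuation. acc=(acc<<6)|0x26=0x26
Byte[11]=84: continuation. acc=(acc<<6)|0x04=0x984
Byte[12]=93: continuation. acc=(acc<<6)|0x13=0x26113
Completed: cp=U+26113 (starts at byte 9)
Byte[13]=E8: 3-byte lead, need 2 cont bytes. acc=0x8
Byte[14]=A8: continuation. acc=(acc<<6)|0x28=0x228
Byte[15]=A5: continuation. acc=(acc<<6)|0x25=0x8A25
Completed: cp=U+8A25 (starts at byte 13)

Answer: 0 1 4 5 8 9 13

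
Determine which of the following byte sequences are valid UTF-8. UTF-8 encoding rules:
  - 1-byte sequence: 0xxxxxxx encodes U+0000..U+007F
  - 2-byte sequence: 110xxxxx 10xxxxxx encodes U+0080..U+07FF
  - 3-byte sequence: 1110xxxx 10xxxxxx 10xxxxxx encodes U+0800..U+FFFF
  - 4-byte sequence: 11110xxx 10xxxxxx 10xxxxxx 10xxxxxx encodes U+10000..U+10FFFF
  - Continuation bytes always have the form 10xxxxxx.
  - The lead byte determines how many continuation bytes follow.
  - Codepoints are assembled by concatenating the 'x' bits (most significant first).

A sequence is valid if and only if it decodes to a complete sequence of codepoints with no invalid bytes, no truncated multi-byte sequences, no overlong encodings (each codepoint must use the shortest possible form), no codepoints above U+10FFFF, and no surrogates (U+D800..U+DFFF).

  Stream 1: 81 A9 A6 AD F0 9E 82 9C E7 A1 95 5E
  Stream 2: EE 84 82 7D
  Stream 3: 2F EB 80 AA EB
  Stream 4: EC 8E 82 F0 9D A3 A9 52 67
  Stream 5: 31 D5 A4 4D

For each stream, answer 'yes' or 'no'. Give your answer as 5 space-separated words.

Stream 1: error at byte offset 0. INVALID
Stream 2: decodes cleanly. VALID
Stream 3: error at byte offset 5. INVALID
Stream 4: decodes cleanly. VALID
Stream 5: decodes cleanly. VALID

Answer: no yes no yes yes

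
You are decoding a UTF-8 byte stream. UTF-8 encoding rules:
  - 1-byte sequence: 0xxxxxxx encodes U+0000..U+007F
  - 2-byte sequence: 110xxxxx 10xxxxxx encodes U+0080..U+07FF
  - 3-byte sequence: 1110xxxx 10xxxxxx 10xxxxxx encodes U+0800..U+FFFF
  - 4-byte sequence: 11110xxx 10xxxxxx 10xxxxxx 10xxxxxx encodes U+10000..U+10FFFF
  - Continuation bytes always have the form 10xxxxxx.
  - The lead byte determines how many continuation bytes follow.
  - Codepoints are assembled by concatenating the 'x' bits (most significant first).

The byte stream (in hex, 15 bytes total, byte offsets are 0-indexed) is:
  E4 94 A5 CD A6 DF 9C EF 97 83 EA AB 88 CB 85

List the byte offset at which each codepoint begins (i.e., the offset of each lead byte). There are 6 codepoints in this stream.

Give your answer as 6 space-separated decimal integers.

Answer: 0 3 5 7 10 13

Derivation:
Byte[0]=E4: 3-byte lead, need 2 cont bytes. acc=0x4
Byte[1]=94: continuation. acc=(acc<<6)|0x14=0x114
Byte[2]=A5: continuation. acc=(acc<<6)|0x25=0x4525
Completed: cp=U+4525 (starts at byte 0)
Byte[3]=CD: 2-byte lead, need 1 cont bytes. acc=0xD
Byte[4]=A6: continuation. acc=(acc<<6)|0x26=0x366
Completed: cp=U+0366 (starts at byte 3)
Byte[5]=DF: 2-byte lead, need 1 cont bytes. acc=0x1F
Byte[6]=9C: continuation. acc=(acc<<6)|0x1C=0x7DC
Completed: cp=U+07DC (starts at byte 5)
Byte[7]=EF: 3-byte lead, need 2 cont bytes. acc=0xF
Byte[8]=97: continuation. acc=(acc<<6)|0x17=0x3D7
Byte[9]=83: continuation. acc=(acc<<6)|0x03=0xF5C3
Completed: cp=U+F5C3 (starts at byte 7)
Byte[10]=EA: 3-byte lead, need 2 cont bytes. acc=0xA
Byte[11]=AB: continuation. acc=(acc<<6)|0x2B=0x2AB
Byte[12]=88: continuation. acc=(acc<<6)|0x08=0xAAC8
Completed: cp=U+AAC8 (starts at byte 10)
Byte[13]=CB: 2-byte lead, need 1 cont bytes. acc=0xB
Byte[14]=85: continuation. acc=(acc<<6)|0x05=0x2C5
Completed: cp=U+02C5 (starts at byte 13)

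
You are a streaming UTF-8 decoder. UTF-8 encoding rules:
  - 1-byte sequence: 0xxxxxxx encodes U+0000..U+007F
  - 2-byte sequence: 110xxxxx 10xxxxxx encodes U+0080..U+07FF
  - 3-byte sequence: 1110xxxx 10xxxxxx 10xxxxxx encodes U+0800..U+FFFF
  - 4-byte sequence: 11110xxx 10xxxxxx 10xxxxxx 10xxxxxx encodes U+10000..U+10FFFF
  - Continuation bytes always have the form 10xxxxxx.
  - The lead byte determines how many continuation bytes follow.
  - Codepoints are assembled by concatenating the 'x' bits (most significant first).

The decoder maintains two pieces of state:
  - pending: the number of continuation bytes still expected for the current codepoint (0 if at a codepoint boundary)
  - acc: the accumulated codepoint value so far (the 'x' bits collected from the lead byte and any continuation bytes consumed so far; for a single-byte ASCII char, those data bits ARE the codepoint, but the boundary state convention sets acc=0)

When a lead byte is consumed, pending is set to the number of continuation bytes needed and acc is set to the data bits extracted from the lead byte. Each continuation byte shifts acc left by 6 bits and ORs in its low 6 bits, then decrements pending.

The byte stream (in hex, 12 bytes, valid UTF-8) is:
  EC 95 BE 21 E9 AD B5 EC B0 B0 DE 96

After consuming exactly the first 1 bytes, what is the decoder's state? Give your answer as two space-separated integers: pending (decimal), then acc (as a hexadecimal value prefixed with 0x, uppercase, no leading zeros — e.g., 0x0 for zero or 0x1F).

Byte[0]=EC: 3-byte lead. pending=2, acc=0xC

Answer: 2 0xC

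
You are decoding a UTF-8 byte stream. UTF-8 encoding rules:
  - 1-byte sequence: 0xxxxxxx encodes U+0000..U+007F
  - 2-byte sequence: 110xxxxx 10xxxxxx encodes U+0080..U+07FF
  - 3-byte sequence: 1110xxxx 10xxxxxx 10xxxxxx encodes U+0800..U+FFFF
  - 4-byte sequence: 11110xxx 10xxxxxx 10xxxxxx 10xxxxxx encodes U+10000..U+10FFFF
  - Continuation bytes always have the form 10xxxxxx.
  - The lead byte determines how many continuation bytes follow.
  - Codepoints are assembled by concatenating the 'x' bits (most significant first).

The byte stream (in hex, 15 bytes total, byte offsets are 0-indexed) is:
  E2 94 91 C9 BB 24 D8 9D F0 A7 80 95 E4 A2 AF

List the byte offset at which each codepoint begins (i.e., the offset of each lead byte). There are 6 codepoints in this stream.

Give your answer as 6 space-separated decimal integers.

Answer: 0 3 5 6 8 12

Derivation:
Byte[0]=E2: 3-byte lead, need 2 cont bytes. acc=0x2
Byte[1]=94: continuation. acc=(acc<<6)|0x14=0x94
Byte[2]=91: continuation. acc=(acc<<6)|0x11=0x2511
Completed: cp=U+2511 (starts at byte 0)
Byte[3]=C9: 2-byte lead, need 1 cont bytes. acc=0x9
Byte[4]=BB: continuation. acc=(acc<<6)|0x3B=0x27B
Completed: cp=U+027B (starts at byte 3)
Byte[5]=24: 1-byte ASCII. cp=U+0024
Byte[6]=D8: 2-byte lead, need 1 cont bytes. acc=0x18
Byte[7]=9D: continuation. acc=(acc<<6)|0x1D=0x61D
Completed: cp=U+061D (starts at byte 6)
Byte[8]=F0: 4-byte lead, need 3 cont bytes. acc=0x0
Byte[9]=A7: continuation. acc=(acc<<6)|0x27=0x27
Byte[10]=80: continuation. acc=(acc<<6)|0x00=0x9C0
Byte[11]=95: continuation. acc=(acc<<6)|0x15=0x27015
Completed: cp=U+27015 (starts at byte 8)
Byte[12]=E4: 3-byte lead, need 2 cont bytes. acc=0x4
Byte[13]=A2: continuation. acc=(acc<<6)|0x22=0x122
Byte[14]=AF: continuation. acc=(acc<<6)|0x2F=0x48AF
Completed: cp=U+48AF (starts at byte 12)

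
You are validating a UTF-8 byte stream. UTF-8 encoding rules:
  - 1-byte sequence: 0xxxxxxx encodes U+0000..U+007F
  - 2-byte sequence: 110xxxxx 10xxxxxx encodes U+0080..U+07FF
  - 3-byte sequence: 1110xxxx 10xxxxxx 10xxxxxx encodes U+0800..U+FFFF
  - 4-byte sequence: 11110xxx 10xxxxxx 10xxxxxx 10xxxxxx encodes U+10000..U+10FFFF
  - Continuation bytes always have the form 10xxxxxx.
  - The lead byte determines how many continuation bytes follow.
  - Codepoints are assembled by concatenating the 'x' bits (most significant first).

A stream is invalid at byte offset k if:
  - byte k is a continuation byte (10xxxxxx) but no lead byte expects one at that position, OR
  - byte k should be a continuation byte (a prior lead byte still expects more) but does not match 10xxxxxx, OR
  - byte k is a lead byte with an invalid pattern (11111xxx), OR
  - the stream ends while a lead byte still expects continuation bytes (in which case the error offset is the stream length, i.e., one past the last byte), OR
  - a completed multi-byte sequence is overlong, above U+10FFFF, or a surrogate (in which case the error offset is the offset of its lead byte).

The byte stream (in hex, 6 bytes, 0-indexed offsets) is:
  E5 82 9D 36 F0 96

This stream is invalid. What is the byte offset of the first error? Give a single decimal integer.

Byte[0]=E5: 3-byte lead, need 2 cont bytes. acc=0x5
Byte[1]=82: continuation. acc=(acc<<6)|0x02=0x142
Byte[2]=9D: continuation. acc=(acc<<6)|0x1D=0x509D
Completed: cp=U+509D (starts at byte 0)
Byte[3]=36: 1-byte ASCII. cp=U+0036
Byte[4]=F0: 4-byte lead, need 3 cont bytes. acc=0x0
Byte[5]=96: continuation. acc=(acc<<6)|0x16=0x16
Byte[6]: stream ended, expected continuation. INVALID

Answer: 6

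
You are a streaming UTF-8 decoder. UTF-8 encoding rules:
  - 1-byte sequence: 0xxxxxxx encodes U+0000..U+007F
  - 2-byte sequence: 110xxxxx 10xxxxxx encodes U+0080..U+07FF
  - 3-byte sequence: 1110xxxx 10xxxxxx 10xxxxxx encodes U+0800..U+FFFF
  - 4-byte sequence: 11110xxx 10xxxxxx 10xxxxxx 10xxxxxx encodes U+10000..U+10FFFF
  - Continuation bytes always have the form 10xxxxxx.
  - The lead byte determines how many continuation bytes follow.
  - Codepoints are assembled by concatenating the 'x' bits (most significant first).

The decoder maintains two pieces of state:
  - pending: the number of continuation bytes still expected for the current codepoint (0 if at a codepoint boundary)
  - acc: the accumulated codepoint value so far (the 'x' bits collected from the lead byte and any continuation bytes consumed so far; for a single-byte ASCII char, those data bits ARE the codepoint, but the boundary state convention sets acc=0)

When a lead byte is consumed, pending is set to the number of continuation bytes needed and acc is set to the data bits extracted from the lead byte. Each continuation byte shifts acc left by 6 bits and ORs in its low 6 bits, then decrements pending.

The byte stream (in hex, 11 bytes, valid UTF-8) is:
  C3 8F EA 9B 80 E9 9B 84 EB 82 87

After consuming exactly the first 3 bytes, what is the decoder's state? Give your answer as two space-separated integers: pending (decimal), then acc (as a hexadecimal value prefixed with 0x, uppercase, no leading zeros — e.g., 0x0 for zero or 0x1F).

Byte[0]=C3: 2-byte lead. pending=1, acc=0x3
Byte[1]=8F: continuation. acc=(acc<<6)|0x0F=0xCF, pending=0
Byte[2]=EA: 3-byte lead. pending=2, acc=0xA

Answer: 2 0xA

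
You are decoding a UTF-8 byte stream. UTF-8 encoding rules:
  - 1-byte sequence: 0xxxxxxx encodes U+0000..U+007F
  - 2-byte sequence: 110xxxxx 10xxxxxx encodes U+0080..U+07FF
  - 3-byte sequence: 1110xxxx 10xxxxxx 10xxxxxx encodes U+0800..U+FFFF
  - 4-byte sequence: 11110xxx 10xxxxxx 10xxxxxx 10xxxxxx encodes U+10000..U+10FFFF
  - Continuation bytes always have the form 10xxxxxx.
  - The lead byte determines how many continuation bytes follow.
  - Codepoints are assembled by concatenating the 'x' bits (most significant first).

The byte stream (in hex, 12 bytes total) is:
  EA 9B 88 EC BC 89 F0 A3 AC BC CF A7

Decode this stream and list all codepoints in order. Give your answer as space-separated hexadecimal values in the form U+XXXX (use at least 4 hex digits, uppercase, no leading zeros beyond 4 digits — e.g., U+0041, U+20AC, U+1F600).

Byte[0]=EA: 3-byte lead, need 2 cont bytes. acc=0xA
Byte[1]=9B: continuation. acc=(acc<<6)|0x1B=0x29B
Byte[2]=88: continuation. acc=(acc<<6)|0x08=0xA6C8
Completed: cp=U+A6C8 (starts at byte 0)
Byte[3]=EC: 3-byte lead, need 2 cont bytes. acc=0xC
Byte[4]=BC: continuation. acc=(acc<<6)|0x3C=0x33C
Byte[5]=89: continuation. acc=(acc<<6)|0x09=0xCF09
Completed: cp=U+CF09 (starts at byte 3)
Byte[6]=F0: 4-byte lead, need 3 cont bytes. acc=0x0
Byte[7]=A3: continuation. acc=(acc<<6)|0x23=0x23
Byte[8]=AC: continuation. acc=(acc<<6)|0x2C=0x8EC
Byte[9]=BC: continuation. acc=(acc<<6)|0x3C=0x23B3C
Completed: cp=U+23B3C (starts at byte 6)
Byte[10]=CF: 2-byte lead, need 1 cont bytes. acc=0xF
Byte[11]=A7: continuation. acc=(acc<<6)|0x27=0x3E7
Completed: cp=U+03E7 (starts at byte 10)

Answer: U+A6C8 U+CF09 U+23B3C U+03E7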